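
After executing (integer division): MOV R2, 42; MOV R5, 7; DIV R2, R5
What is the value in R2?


Register state trace:
  MOV R2, 42  → R2 = 42
  MOV R5, 7  → R5 = 7
  DIV R2, R5  → R2 = 42 // 7 = 6
Final: R2 = 6

6


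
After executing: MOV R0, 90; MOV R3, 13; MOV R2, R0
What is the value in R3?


Register state trace:
  MOV R0, 90  → R0 = 90
  MOV R3, 13  → R3 = 13
  MOV R2, R0  → R2 = 90
Final: R3 = 13

13


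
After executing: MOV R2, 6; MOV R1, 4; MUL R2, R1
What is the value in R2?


Register state trace:
  MOV R2, 6  → R2 = 6
  MOV R1, 4  → R1 = 4
  MUL R2, R1  → R2 = 6 * 4 = 24
Final: R2 = 24

24


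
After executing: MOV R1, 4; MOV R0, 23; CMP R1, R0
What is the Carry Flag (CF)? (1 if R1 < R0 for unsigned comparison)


Register state trace:
  MOV R1, 4  → R1 = 4
  MOV R0, 23  → R0 = 23
  CMP R1, R0  → unsigned 4 - 23: borrow occurs
  4 < 23, so CF = 1
CF = 1

1


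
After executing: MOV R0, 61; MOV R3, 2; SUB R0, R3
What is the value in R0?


Register state trace:
  MOV R0, 61  → R0 = 61
  MOV R3, 2  → R3 = 2
  SUB R0, R3  → R0 = 61 - 2 = 59
Final: R0 = 59

59


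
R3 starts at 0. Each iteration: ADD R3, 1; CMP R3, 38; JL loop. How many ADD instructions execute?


Loop trace (R3 starts at 0, target 38, step 1):
  ADD #1: R3 = 0 + 1 = 1  → 1 < 38, loop
  ADD #2: R3 = 1 + 1 = 2  → 2 < 38, loop
  ADD #3: R3 = 2 + 1 = 3  → 3 < 38, loop
  ADD #4: R3 = 3 + 1 = 4  → 4 < 38, loop
  ADD #5: R3 = 4 + 1 = 5  → 5 < 38, loop
  ADD #6: R3 = 5 + 1 = 6  → 6 < 38, loop
  ADD #7: R3 = 6 + 1 = 7  → 7 < 38, loop
  ADD #8: R3 = 7 + 1 = 8  → 8 < 38, loop
  ADD #9: R3 = 8 + 1 = 9  → 9 < 38, loop
  ADD #10: R3 = 9 + 1 = 10  → 10 < 38, loop
  ADD #11: R3 = 10 + 1 = 11  → 11 < 38, loop
  ADD #12: R3 = 11 + 1 = 12  → 12 < 38, loop
  ADD #13: R3 = 12 + 1 = 13  → 13 < 38, loop
  ADD #14: R3 = 13 + 1 = 14  → 14 < 38, loop
  ADD #15: R3 = 14 + 1 = 15  → 15 < 38, loop
  ADD #16: R3 = 15 + 1 = 16  → 16 < 38, loop
  ADD #17: R3 = 16 + 1 = 17  → 17 < 38, loop
  ADD #18: R3 = 17 + 1 = 18  → 18 < 38, loop
  ADD #19: R3 = 18 + 1 = 19  → 19 < 38, loop
  ADD #20: R3 = 19 + 1 = 20  → 20 < 38, loop
  ADD #21: R3 = 20 + 1 = 21  → 21 < 38, loop
  ADD #22: R3 = 21 + 1 = 22  → 22 < 38, loop
  ADD #23: R3 = 22 + 1 = 23  → 23 < 38, loop
  ADD #24: R3 = 23 + 1 = 24  → 24 < 38, loop
  ADD #25: R3 = 24 + 1 = 25  → 25 < 38, loop
  ADD #26: R3 = 25 + 1 = 26  → 26 < 38, loop
  ADD #27: R3 = 26 + 1 = 27  → 27 < 38, loop
  ADD #28: R3 = 27 + 1 = 28  → 28 < 38, loop
  ADD #29: R3 = 28 + 1 = 29  → 29 < 38, loop
  ADD #30: R3 = 29 + 1 = 30  → 30 < 38, loop
  ADD #31: R3 = 30 + 1 = 31  → 31 < 38, loop
  ADD #32: R3 = 31 + 1 = 32  → 32 < 38, loop
  ADD #33: R3 = 32 + 1 = 33  → 33 < 38, loop
  ADD #34: R3 = 33 + 1 = 34  → 34 < 38, loop
  ADD #35: R3 = 34 + 1 = 35  → 35 < 38, loop
  ADD #36: R3 = 35 + 1 = 36  → 36 < 38, loop
  ADD #37: R3 = 36 + 1 = 37  → 37 < 38, loop
  ADD #38: R3 = 37 + 1 = 38  → 38 >= 38, exit
Total ADD instructions: 38

38


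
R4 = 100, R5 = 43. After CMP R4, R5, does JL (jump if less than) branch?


Trace:
  R4 = 100, R5 = 43
  CMP R4, R5  → compares 100 vs 43
  JL checks: is 100 less than 43?
  100 > 43, so condition is false
Branch taken: No

No


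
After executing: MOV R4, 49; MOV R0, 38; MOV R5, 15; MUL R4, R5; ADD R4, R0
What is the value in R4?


Register state trace:
  MOV R4, 49  → R4 = 49
  MOV R0, 38  → R0 = 38
  MOV R5, 15  → R5 = 15
  MUL R4, R5  → R4 = 49 * 15 = 735
  ADD R4, R0  → R4 = 735 + 38 = 773
Final: R4 = 773

773


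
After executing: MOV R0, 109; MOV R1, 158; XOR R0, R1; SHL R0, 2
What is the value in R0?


Register state trace:
  MOV R0, 109  → R0 = 109 (0b01101101)
  MOV R1, 158  → R1 = 158 (0b10011110)
  XOR R0, R1  → R0 = 109 XOR 158 = 243 (0b11110011)
  SHL R0, 2  → R0 = 243 << 2 = 972
Final: R0 = 972

972


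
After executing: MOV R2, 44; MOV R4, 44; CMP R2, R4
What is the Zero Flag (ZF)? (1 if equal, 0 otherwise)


Register state trace:
  MOV R2, 44  → R2 = 44
  MOV R4, 44  → R4 = 44
  CMP R2, R4  → computes 44 - 44 = 0
  Result is zero, so values are equal
ZF = 1

1


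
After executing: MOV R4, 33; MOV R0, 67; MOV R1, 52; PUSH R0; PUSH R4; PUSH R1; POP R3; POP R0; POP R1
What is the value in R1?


Stack trace (top is rightmost):
  MOV R4, 33  → R4 = 33
  MOV R0, 67  → R0 = 67
  MOV R1, 52  → R1 = 52
  PUSH R0  → stack: [67]
  PUSH R4  → stack: [67, 33]
  PUSH R1  → stack: [67, 33, 52]
  POP R3  → R3 = 52, stack: [67, 33]
  POP R0  → R0 = 33, stack: [67]
  POP R1  → R1 = 67, stack: []
Final: R1 = 67

67


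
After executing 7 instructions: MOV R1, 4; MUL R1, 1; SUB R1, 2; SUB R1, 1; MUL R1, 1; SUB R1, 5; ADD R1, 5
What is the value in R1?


Register state trace:
  MOV R1, 4  → R1 = 4
  MUL R1, 1  → R1 = 4 * 1 = 4
  SUB R1, 2  → R1 = 4 - 2 = 2
  SUB R1, 1  → R1 = 2 - 1 = 1
  MUL R1, 1  → R1 = 1 * 1 = 1
  SUB R1, 5  → R1 = 1 - 5 = -4
  ADD R1, 5  → R1 = -4 + 5 = 1
Final: R1 = 1

1


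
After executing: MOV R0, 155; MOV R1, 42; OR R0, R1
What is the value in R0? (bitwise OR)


Register state trace:
  MOV R0, 155  → R0 = 155 (0b10011011)
  MOV R1, 42  → R1 = 42 (0b00101010)
  OR R0, R1   → R0 = 155 OR 42 = 187 (0b10111011)
Final: R0 = 187

187


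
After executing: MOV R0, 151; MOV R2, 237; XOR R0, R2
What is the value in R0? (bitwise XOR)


Register state trace:
  MOV R0, 151  → R0 = 151 (0b10010111)
  MOV R2, 237  → R2 = 237 (0b11101101)
  XOR R0, R2  → R0 = 151 XOR 237 = 122 (0b01111010)
Final: R0 = 122

122


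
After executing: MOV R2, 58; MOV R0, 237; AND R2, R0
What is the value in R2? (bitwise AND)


Register state trace:
  MOV R2, 58  → R2 = 58 (0b00111010)
  MOV R0, 237  → R0 = 237 (0b11101101)
  AND R2, R0  → R2 = 58 AND 237 = 40 (0b00101000)
Final: R2 = 40

40


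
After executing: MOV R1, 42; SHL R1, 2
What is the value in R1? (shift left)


Register state trace:
  MOV R1, 42  → R1 = 42
  SHL R1, 2  → R1 = 42 << 2 = 42 * 2^2 = 168
Final: R1 = 168

168


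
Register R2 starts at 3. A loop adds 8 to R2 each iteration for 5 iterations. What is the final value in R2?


Starting value: R2 = 3
  Iter 1: R2 = 3 + 8 = 11
  Iter 2: R2 = 11 + 8 = 19
  Iter 3: R2 = 19 + 8 = 27
  Iter 4: R2 = 27 + 8 = 35
  Iter 5: R2 = 35 + 8 = 43
Final: R2 = 43

43


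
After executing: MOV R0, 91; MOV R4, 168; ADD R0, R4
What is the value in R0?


Register state trace:
  MOV R0, 91  → R0 = 91
  MOV R4, 168  → R4 = 168
  ADD R0, R4  → R0 = 91 + 168 = 259
Final: R0 = 259

259


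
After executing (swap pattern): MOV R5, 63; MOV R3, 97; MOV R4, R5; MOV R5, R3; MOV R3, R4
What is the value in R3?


Register state trace (swap pattern):
  MOV R5, 63  → R5 = 63
  MOV R3, 97  → R3 = 97
  MOV R4, R5  → R4 = 63  (save R5)
  MOV R5, R3  → R5 = 97  (R5 gets R3's value)
  MOV R3, R4  → R3 = 63  (R3 gets saved value)
Final: R3 = 63

63


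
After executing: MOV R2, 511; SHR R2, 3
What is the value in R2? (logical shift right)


Register state trace:
  MOV R2, 511  → R2 = 511
  SHR R2, 3  → R2 = 511 >> 3 = 511 // 2^3 = 63
Final: R2 = 63

63


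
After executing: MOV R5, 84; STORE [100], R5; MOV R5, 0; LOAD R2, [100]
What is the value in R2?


Register and memory trace:
  MOV R5, 84  → R5 = 84
  STORE [100], R5  → mem[100] = 84
  MOV R5, 0  → R5 = 0
  LOAD R2, [100]  → R2 = mem[100] = 84
Final: R2 = 84

84


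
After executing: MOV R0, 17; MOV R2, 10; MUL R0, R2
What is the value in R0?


Register state trace:
  MOV R0, 17  → R0 = 17
  MOV R2, 10  → R2 = 10
  MUL R0, R2  → R0 = 17 * 10 = 170
Final: R0 = 170

170


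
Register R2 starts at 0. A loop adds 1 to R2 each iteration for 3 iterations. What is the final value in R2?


Starting value: R2 = 0
  Iter 1: R2 = 0 + 1 = 1
  Iter 2: R2 = 1 + 1 = 2
  Iter 3: R2 = 2 + 1 = 3
Final: R2 = 3

3


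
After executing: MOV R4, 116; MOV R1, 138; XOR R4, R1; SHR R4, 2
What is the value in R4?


Register state trace:
  MOV R4, 116  → R4 = 116 (0b01110100)
  MOV R1, 138  → R1 = 138 (0b10001010)
  XOR R4, R1  → R4 = 116 XOR 138 = 254 (0b11111110)
  SHR R4, 2  → R4 = 254 >> 2 = 63
Final: R4 = 63

63


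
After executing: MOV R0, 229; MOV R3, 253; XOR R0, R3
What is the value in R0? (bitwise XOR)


Register state trace:
  MOV R0, 229  → R0 = 229 (0b11100101)
  MOV R3, 253  → R3 = 253 (0b11111101)
  XOR R0, R3  → R0 = 229 XOR 253 = 24 (0b00011000)
Final: R0 = 24

24


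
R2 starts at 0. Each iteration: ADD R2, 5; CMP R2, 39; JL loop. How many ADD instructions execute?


Loop trace (R2 starts at 0, target 39, step 5):
  ADD #1: R2 = 0 + 5 = 5  → 5 < 39, loop
  ADD #2: R2 = 5 + 5 = 10  → 10 < 39, loop
  ADD #3: R2 = 10 + 5 = 15  → 15 < 39, loop
  ADD #4: R2 = 15 + 5 = 20  → 20 < 39, loop
  ADD #5: R2 = 20 + 5 = 25  → 25 < 39, loop
  ADD #6: R2 = 25 + 5 = 30  → 30 < 39, loop
  ADD #7: R2 = 30 + 5 = 35  → 35 < 39, loop
  ADD #8: R2 = 35 + 5 = 40  → 40 >= 39, exit
Total ADD instructions: 8

8


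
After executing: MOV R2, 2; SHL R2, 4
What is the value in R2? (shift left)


Register state trace:
  MOV R2, 2  → R2 = 2
  SHL R2, 4  → R2 = 2 << 4 = 2 * 2^4 = 32
Final: R2 = 32

32


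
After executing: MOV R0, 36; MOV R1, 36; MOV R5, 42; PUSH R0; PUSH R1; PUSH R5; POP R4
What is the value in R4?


Stack trace (top is rightmost):
  MOV R0, 36  → R0 = 36
  MOV R1, 36  → R1 = 36
  MOV R5, 42  → R5 = 42
  PUSH R0  → stack: [36]
  PUSH R1  → stack: [36, 36]
  PUSH R5  → stack: [36, 36, 42]
  POP R4  → R4 = 42, stack: [36, 36]
Final: R4 = 42

42


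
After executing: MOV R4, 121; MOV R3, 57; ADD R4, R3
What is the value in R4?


Register state trace:
  MOV R4, 121  → R4 = 121
  MOV R3, 57  → R3 = 57
  ADD R4, R3  → R4 = 121 + 57 = 178
Final: R4 = 178

178


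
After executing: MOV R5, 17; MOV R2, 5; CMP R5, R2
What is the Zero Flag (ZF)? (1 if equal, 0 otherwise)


Register state trace:
  MOV R5, 17  → R5 = 17
  MOV R2, 5  → R2 = 5
  CMP R5, R2  → computes 17 - 5 = 12
  Result is nonzero, so values are not equal
ZF = 0

0


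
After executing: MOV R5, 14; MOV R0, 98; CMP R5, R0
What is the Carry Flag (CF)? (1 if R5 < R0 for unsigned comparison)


Register state trace:
  MOV R5, 14  → R5 = 14
  MOV R0, 98  → R0 = 98
  CMP R5, R0  → unsigned 14 - 98: borrow occurs
  14 < 98, so CF = 1
CF = 1

1


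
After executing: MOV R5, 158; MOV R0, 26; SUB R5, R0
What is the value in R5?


Register state trace:
  MOV R5, 158  → R5 = 158
  MOV R0, 26  → R0 = 26
  SUB R5, R0  → R5 = 158 - 26 = 132
Final: R5 = 132

132


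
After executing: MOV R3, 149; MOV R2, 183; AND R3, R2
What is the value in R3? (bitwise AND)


Register state trace:
  MOV R3, 149  → R3 = 149 (0b10010101)
  MOV R2, 183  → R2 = 183 (0b10110111)
  AND R3, R2  → R3 = 149 AND 183 = 149 (0b10010101)
Final: R3 = 149

149


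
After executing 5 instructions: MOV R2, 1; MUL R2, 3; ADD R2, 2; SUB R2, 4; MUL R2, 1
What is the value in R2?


Register state trace:
  MOV R2, 1  → R2 = 1
  MUL R2, 3  → R2 = 1 * 3 = 3
  ADD R2, 2  → R2 = 3 + 2 = 5
  SUB R2, 4  → R2 = 5 - 4 = 1
  MUL R2, 1  → R2 = 1 * 1 = 1
Final: R2 = 1

1


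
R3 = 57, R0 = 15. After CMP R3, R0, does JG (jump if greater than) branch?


Trace:
  R3 = 57, R0 = 15
  CMP R3, R0  → compares 57 vs 15
  JG checks: is 57 greater than 15?
  57 > 15, so condition is true
Branch taken: Yes

Yes


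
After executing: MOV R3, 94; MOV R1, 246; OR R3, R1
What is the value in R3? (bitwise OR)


Register state trace:
  MOV R3, 94  → R3 = 94 (0b01011110)
  MOV R1, 246  → R1 = 246 (0b11110110)
  OR R3, R1   → R3 = 94 OR 246 = 254 (0b11111110)
Final: R3 = 254

254


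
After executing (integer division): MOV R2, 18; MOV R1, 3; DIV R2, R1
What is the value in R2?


Register state trace:
  MOV R2, 18  → R2 = 18
  MOV R1, 3  → R1 = 3
  DIV R2, R1  → R2 = 18 // 3 = 6
Final: R2 = 6

6


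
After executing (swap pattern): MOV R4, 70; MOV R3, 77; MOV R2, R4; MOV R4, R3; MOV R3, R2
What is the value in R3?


Register state trace (swap pattern):
  MOV R4, 70  → R4 = 70
  MOV R3, 77  → R3 = 77
  MOV R2, R4  → R2 = 70  (save R4)
  MOV R4, R3  → R4 = 77  (R4 gets R3's value)
  MOV R3, R2  → R3 = 70  (R3 gets saved value)
Final: R3 = 70

70


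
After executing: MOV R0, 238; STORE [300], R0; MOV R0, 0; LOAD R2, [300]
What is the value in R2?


Register and memory trace:
  MOV R0, 238  → R0 = 238
  STORE [300], R0  → mem[300] = 238
  MOV R0, 0  → R0 = 0
  LOAD R2, [300]  → R2 = mem[300] = 238
Final: R2 = 238

238


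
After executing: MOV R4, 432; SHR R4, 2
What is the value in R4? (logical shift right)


Register state trace:
  MOV R4, 432  → R4 = 432
  SHR R4, 2  → R4 = 432 >> 2 = 432 // 2^2 = 108
Final: R4 = 108

108


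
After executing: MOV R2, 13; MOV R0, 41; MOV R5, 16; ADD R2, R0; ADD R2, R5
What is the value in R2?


Register state trace:
  MOV R2, 13  → R2 = 13
  MOV R0, 41  → R0 = 41
  MOV R5, 16  → R5 = 16
  ADD R2, R0  → R2 = 13 + 41 = 54
  ADD R2, R5  → R2 = 54 + 16 = 70
Final: R2 = 70

70


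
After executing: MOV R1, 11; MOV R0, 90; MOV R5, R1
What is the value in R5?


Register state trace:
  MOV R1, 11  → R1 = 11
  MOV R0, 90  → R0 = 90
  MOV R5, R1  → R5 = 11
Final: R5 = 11

11


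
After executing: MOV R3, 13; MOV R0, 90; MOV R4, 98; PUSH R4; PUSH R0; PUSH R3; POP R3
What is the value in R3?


Stack trace (top is rightmost):
  MOV R3, 13  → R3 = 13
  MOV R0, 90  → R0 = 90
  MOV R4, 98  → R4 = 98
  PUSH R4  → stack: [98]
  PUSH R0  → stack: [98, 90]
  PUSH R3  → stack: [98, 90, 13]
  POP R3  → R3 = 13, stack: [98, 90]
Final: R3 = 13

13


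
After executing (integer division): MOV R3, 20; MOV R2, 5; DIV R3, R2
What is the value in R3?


Register state trace:
  MOV R3, 20  → R3 = 20
  MOV R2, 5  → R2 = 5
  DIV R3, R2  → R3 = 20 // 5 = 4
Final: R3 = 4

4


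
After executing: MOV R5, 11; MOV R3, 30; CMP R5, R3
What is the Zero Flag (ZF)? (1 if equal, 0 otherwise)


Register state trace:
  MOV R5, 11  → R5 = 11
  MOV R3, 30  → R3 = 30
  CMP R5, R3  → computes 11 - 30 = -19
  Result is nonzero, so values are not equal
ZF = 0

0


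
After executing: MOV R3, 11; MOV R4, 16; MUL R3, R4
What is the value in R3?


Register state trace:
  MOV R3, 11  → R3 = 11
  MOV R4, 16  → R4 = 16
  MUL R3, R4  → R3 = 11 * 16 = 176
Final: R3 = 176

176


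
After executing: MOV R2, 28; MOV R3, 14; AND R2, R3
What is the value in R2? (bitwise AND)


Register state trace:
  MOV R2, 28  → R2 = 28 (0b00011100)
  MOV R3, 14  → R3 = 14 (0b00001110)
  AND R2, R3  → R2 = 28 AND 14 = 12 (0b00001100)
Final: R2 = 12

12


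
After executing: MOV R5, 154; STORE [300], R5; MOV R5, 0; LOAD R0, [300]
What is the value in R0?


Register and memory trace:
  MOV R5, 154  → R5 = 154
  STORE [300], R5  → mem[300] = 154
  MOV R5, 0  → R5 = 0
  LOAD R0, [300]  → R0 = mem[300] = 154
Final: R0 = 154

154


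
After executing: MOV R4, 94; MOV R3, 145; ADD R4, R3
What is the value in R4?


Register state trace:
  MOV R4, 94  → R4 = 94
  MOV R3, 145  → R3 = 145
  ADD R4, R3  → R4 = 94 + 145 = 239
Final: R4 = 239

239


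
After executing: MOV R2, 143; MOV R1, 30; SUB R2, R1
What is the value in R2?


Register state trace:
  MOV R2, 143  → R2 = 143
  MOV R1, 30  → R1 = 30
  SUB R2, R1  → R2 = 143 - 30 = 113
Final: R2 = 113

113


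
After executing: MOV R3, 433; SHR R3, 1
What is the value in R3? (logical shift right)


Register state trace:
  MOV R3, 433  → R3 = 433
  SHR R3, 1  → R3 = 433 >> 1 = 433 // 2^1 = 216
Final: R3 = 216

216


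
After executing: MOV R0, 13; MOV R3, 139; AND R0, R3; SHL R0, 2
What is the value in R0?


Register state trace:
  MOV R0, 13  → R0 = 13 (0b00001101)
  MOV R3, 139  → R3 = 139 (0b10001011)
  AND R0, R3  → R0 = 13 AND 139 = 9 (0b00001001)
  SHL R0, 2  → R0 = 9 << 2 = 36
Final: R0 = 36

36


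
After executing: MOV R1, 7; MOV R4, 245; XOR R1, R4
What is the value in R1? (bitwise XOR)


Register state trace:
  MOV R1, 7  → R1 = 7 (0b00000111)
  MOV R4, 245  → R4 = 245 (0b11110101)
  XOR R1, R4  → R1 = 7 XOR 245 = 242 (0b11110010)
Final: R1 = 242

242


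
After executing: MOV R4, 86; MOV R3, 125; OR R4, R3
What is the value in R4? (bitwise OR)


Register state trace:
  MOV R4, 86  → R4 = 86 (0b01010110)
  MOV R3, 125  → R3 = 125 (0b01111101)
  OR R4, R3   → R4 = 86 OR 125 = 127 (0b01111111)
Final: R4 = 127

127


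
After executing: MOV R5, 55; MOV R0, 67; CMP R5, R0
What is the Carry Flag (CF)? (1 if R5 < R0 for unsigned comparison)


Register state trace:
  MOV R5, 55  → R5 = 55
  MOV R0, 67  → R0 = 67
  CMP R5, R0  → unsigned 55 - 67: borrow occurs
  55 < 67, so CF = 1
CF = 1

1


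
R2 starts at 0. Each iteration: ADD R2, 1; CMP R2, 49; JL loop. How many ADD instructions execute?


Loop trace (R2 starts at 0, target 49, step 1):
  ADD #1: R2 = 0 + 1 = 1  → 1 < 49, loop
  ADD #2: R2 = 1 + 1 = 2  → 2 < 49, loop
  ADD #3: R2 = 2 + 1 = 3  → 3 < 49, loop
  ADD #4: R2 = 3 + 1 = 4  → 4 < 49, loop
  ADD #5: R2 = 4 + 1 = 5  → 5 < 49, loop
  ADD #6: R2 = 5 + 1 = 6  → 6 < 49, loop
  ADD #7: R2 = 6 + 1 = 7  → 7 < 49, loop
  ADD #8: R2 = 7 + 1 = 8  → 8 < 49, loop
  ADD #9: R2 = 8 + 1 = 9  → 9 < 49, loop
  ADD #10: R2 = 9 + 1 = 10  → 10 < 49, loop
  ADD #11: R2 = 10 + 1 = 11  → 11 < 49, loop
  ADD #12: R2 = 11 + 1 = 12  → 12 < 49, loop
  ADD #13: R2 = 12 + 1 = 13  → 13 < 49, loop
  ADD #14: R2 = 13 + 1 = 14  → 14 < 49, loop
  ADD #15: R2 = 14 + 1 = 15  → 15 < 49, loop
  ADD #16: R2 = 15 + 1 = 16  → 16 < 49, loop
  ADD #17: R2 = 16 + 1 = 17  → 17 < 49, loop
  ADD #18: R2 = 17 + 1 = 18  → 18 < 49, loop
  ADD #19: R2 = 18 + 1 = 19  → 19 < 49, loop
  ADD #20: R2 = 19 + 1 = 20  → 20 < 49, loop
  ADD #21: R2 = 20 + 1 = 21  → 21 < 49, loop
  ADD #22: R2 = 21 + 1 = 22  → 22 < 49, loop
  ADD #23: R2 = 22 + 1 = 23  → 23 < 49, loop
  ADD #24: R2 = 23 + 1 = 24  → 24 < 49, loop
  ADD #25: R2 = 24 + 1 = 25  → 25 < 49, loop
  ADD #26: R2 = 25 + 1 = 26  → 26 < 49, loop
  ADD #27: R2 = 26 + 1 = 27  → 27 < 49, loop
  ADD #28: R2 = 27 + 1 = 28  → 28 < 49, loop
  ADD #29: R2 = 28 + 1 = 29  → 29 < 49, loop
  ADD #30: R2 = 29 + 1 = 30  → 30 < 49, loop
  ADD #31: R2 = 30 + 1 = 31  → 31 < 49, loop
  ADD #32: R2 = 31 + 1 = 32  → 32 < 49, loop
  ADD #33: R2 = 32 + 1 = 33  → 33 < 49, loop
  ADD #34: R2 = 33 + 1 = 34  → 34 < 49, loop
  ADD #35: R2 = 34 + 1 = 35  → 35 < 49, loop
  ADD #36: R2 = 35 + 1 = 36  → 36 < 49, loop
  ADD #37: R2 = 36 + 1 = 37  → 37 < 49, loop
  ADD #38: R2 = 37 + 1 = 38  → 38 < 49, loop
  ADD #39: R2 = 38 + 1 = 39  → 39 < 49, loop
  ADD #40: R2 = 39 + 1 = 40  → 40 < 49, loop
  ADD #41: R2 = 40 + 1 = 41  → 41 < 49, loop
  ADD #42: R2 = 41 + 1 = 42  → 42 < 49, loop
  ADD #43: R2 = 42 + 1 = 43  → 43 < 49, loop
  ADD #44: R2 = 43 + 1 = 44  → 44 < 49, loop
  ADD #45: R2 = 44 + 1 = 45  → 45 < 49, loop
  ADD #46: R2 = 45 + 1 = 46  → 46 < 49, loop
  ADD #47: R2 = 46 + 1 = 47  → 47 < 49, loop
  ADD #48: R2 = 47 + 1 = 48  → 48 < 49, loop
  ADD #49: R2 = 48 + 1 = 49  → 49 >= 49, exit
Total ADD instructions: 49

49


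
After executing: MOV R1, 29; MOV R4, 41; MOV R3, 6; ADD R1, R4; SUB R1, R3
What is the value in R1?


Register state trace:
  MOV R1, 29  → R1 = 29
  MOV R4, 41  → R4 = 41
  MOV R3, 6  → R3 = 6
  ADD R1, R4  → R1 = 29 + 41 = 70
  SUB R1, R3  → R1 = 70 - 6 = 64
Final: R1 = 64

64


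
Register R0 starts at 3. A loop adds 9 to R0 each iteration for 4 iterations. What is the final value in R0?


Starting value: R0 = 3
  Iter 1: R0 = 3 + 9 = 12
  Iter 2: R0 = 12 + 9 = 21
  Iter 3: R0 = 21 + 9 = 30
  Iter 4: R0 = 30 + 9 = 39
Final: R0 = 39

39


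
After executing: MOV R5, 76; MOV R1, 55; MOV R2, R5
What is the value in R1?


Register state trace:
  MOV R5, 76  → R5 = 76
  MOV R1, 55  → R1 = 55
  MOV R2, R5  → R2 = 76
Final: R1 = 55

55


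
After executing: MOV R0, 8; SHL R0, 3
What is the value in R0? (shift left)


Register state trace:
  MOV R0, 8  → R0 = 8
  SHL R0, 3  → R0 = 8 << 3 = 8 * 2^3 = 64
Final: R0 = 64

64


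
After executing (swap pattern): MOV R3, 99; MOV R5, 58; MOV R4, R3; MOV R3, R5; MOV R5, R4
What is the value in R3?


Register state trace (swap pattern):
  MOV R3, 99  → R3 = 99
  MOV R5, 58  → R5 = 58
  MOV R4, R3  → R4 = 99  (save R3)
  MOV R3, R5  → R3 = 58  (R3 gets R5's value)
  MOV R5, R4  → R5 = 99  (R5 gets saved value)
Final: R3 = 58

58


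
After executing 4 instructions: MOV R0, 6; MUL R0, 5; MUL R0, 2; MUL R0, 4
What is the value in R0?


Register state trace:
  MOV R0, 6  → R0 = 6
  MUL R0, 5  → R0 = 6 * 5 = 30
  MUL R0, 2  → R0 = 30 * 2 = 60
  MUL R0, 4  → R0 = 60 * 4 = 240
Final: R0 = 240

240


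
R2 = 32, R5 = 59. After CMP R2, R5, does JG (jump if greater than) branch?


Trace:
  R2 = 32, R5 = 59
  CMP R2, R5  → compares 32 vs 59
  JG checks: is 32 greater than 59?
  32 < 59, so condition is false
Branch taken: No

No


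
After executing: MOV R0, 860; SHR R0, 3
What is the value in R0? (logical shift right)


Register state trace:
  MOV R0, 860  → R0 = 860
  SHR R0, 3  → R0 = 860 >> 3 = 860 // 2^3 = 107
Final: R0 = 107

107


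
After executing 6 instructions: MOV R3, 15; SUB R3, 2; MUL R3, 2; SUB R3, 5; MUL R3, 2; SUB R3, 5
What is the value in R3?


Register state trace:
  MOV R3, 15  → R3 = 15
  SUB R3, 2  → R3 = 15 - 2 = 13
  MUL R3, 2  → R3 = 13 * 2 = 26
  SUB R3, 5  → R3 = 26 - 5 = 21
  MUL R3, 2  → R3 = 21 * 2 = 42
  SUB R3, 5  → R3 = 42 - 5 = 37
Final: R3 = 37

37


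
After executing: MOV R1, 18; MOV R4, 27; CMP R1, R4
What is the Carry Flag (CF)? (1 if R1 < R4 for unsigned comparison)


Register state trace:
  MOV R1, 18  → R1 = 18
  MOV R4, 27  → R4 = 27
  CMP R1, R4  → unsigned 18 - 27: borrow occurs
  18 < 27, so CF = 1
CF = 1

1


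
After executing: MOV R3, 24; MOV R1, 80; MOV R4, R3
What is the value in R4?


Register state trace:
  MOV R3, 24  → R3 = 24
  MOV R1, 80  → R1 = 80
  MOV R4, R3  → R4 = 24
Final: R4 = 24

24


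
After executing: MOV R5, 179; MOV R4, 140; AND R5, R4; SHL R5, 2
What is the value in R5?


Register state trace:
  MOV R5, 179  → R5 = 179 (0b10110011)
  MOV R4, 140  → R4 = 140 (0b10001100)
  AND R5, R4  → R5 = 179 AND 140 = 128 (0b10000000)
  SHL R5, 2  → R5 = 128 << 2 = 512
Final: R5 = 512

512


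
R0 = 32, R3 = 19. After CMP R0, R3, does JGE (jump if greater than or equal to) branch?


Trace:
  R0 = 32, R3 = 19
  CMP R0, R3  → compares 32 vs 19
  JGE checks: is 32 greater than or equal to 19?
  32 > 19, so condition is true
Branch taken: Yes

Yes


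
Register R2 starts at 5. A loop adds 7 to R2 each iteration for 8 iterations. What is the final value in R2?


Starting value: R2 = 5
  Iter 1: R2 = 5 + 7 = 12
  Iter 2: R2 = 12 + 7 = 19
  Iter 3: R2 = 19 + 7 = 26
  Iter 4: R2 = 26 + 7 = 33
  Iter 5: R2 = 33 + 7 = 40
  Iter 6: R2 = 40 + 7 = 47
  Iter 7: R2 = 47 + 7 = 54
  Iter 8: R2 = 54 + 7 = 61
Final: R2 = 61

61


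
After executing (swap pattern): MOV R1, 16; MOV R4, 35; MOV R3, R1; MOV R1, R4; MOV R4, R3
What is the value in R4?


Register state trace (swap pattern):
  MOV R1, 16  → R1 = 16
  MOV R4, 35  → R4 = 35
  MOV R3, R1  → R3 = 16  (save R1)
  MOV R1, R4  → R1 = 35  (R1 gets R4's value)
  MOV R4, R3  → R4 = 16  (R4 gets saved value)
Final: R4 = 16

16


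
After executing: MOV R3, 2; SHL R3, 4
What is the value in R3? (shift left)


Register state trace:
  MOV R3, 2  → R3 = 2
  SHL R3, 4  → R3 = 2 << 4 = 2 * 2^4 = 32
Final: R3 = 32

32


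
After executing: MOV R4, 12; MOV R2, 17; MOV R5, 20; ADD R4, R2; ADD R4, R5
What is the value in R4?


Register state trace:
  MOV R4, 12  → R4 = 12
  MOV R2, 17  → R2 = 17
  MOV R5, 20  → R5 = 20
  ADD R4, R2  → R4 = 12 + 17 = 29
  ADD R4, R5  → R4 = 29 + 20 = 49
Final: R4 = 49

49


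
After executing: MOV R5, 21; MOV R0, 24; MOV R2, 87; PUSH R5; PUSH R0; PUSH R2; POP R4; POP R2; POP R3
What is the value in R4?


Stack trace (top is rightmost):
  MOV R5, 21  → R5 = 21
  MOV R0, 24  → R0 = 24
  MOV R2, 87  → R2 = 87
  PUSH R5  → stack: [21]
  PUSH R0  → stack: [21, 24]
  PUSH R2  → stack: [21, 24, 87]
  POP R4  → R4 = 87, stack: [21, 24]
  POP R2  → R2 = 24, stack: [21]
  POP R3  → R3 = 21, stack: []
Final: R4 = 87

87


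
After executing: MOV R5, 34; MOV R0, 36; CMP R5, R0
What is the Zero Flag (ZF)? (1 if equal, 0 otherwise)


Register state trace:
  MOV R5, 34  → R5 = 34
  MOV R0, 36  → R0 = 36
  CMP R5, R0  → computes 34 - 36 = -2
  Result is nonzero, so values are not equal
ZF = 0

0


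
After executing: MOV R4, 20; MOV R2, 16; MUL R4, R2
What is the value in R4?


Register state trace:
  MOV R4, 20  → R4 = 20
  MOV R2, 16  → R2 = 16
  MUL R4, R2  → R4 = 20 * 16 = 320
Final: R4 = 320

320


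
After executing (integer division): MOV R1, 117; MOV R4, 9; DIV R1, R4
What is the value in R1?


Register state trace:
  MOV R1, 117  → R1 = 117
  MOV R4, 9  → R4 = 9
  DIV R1, R4  → R1 = 117 // 9 = 13
Final: R1 = 13

13


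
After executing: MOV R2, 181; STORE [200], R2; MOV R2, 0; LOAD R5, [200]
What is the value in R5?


Register and memory trace:
  MOV R2, 181  → R2 = 181
  STORE [200], R2  → mem[200] = 181
  MOV R2, 0  → R2 = 0
  LOAD R5, [200]  → R5 = mem[200] = 181
Final: R5 = 181

181


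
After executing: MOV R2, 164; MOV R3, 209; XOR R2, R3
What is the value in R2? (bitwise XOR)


Register state trace:
  MOV R2, 164  → R2 = 164 (0b10100100)
  MOV R3, 209  → R3 = 209 (0b11010001)
  XOR R2, R3  → R2 = 164 XOR 209 = 117 (0b01110101)
Final: R2 = 117

117


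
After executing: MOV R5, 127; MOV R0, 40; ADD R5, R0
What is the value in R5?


Register state trace:
  MOV R5, 127  → R5 = 127
  MOV R0, 40  → R0 = 40
  ADD R5, R0  → R5 = 127 + 40 = 167
Final: R5 = 167

167


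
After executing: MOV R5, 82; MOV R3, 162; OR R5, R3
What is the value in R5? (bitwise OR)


Register state trace:
  MOV R5, 82  → R5 = 82 (0b01010010)
  MOV R3, 162  → R3 = 162 (0b10100010)
  OR R5, R3   → R5 = 82 OR 162 = 242 (0b11110010)
Final: R5 = 242

242


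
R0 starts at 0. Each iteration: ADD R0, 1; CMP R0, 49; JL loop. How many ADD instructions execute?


Loop trace (R0 starts at 0, target 49, step 1):
  ADD #1: R0 = 0 + 1 = 1  → 1 < 49, loop
  ADD #2: R0 = 1 + 1 = 2  → 2 < 49, loop
  ADD #3: R0 = 2 + 1 = 3  → 3 < 49, loop
  ADD #4: R0 = 3 + 1 = 4  → 4 < 49, loop
  ADD #5: R0 = 4 + 1 = 5  → 5 < 49, loop
  ADD #6: R0 = 5 + 1 = 6  → 6 < 49, loop
  ADD #7: R0 = 6 + 1 = 7  → 7 < 49, loop
  ADD #8: R0 = 7 + 1 = 8  → 8 < 49, loop
  ADD #9: R0 = 8 + 1 = 9  → 9 < 49, loop
  ADD #10: R0 = 9 + 1 = 10  → 10 < 49, loop
  ADD #11: R0 = 10 + 1 = 11  → 11 < 49, loop
  ADD #12: R0 = 11 + 1 = 12  → 12 < 49, loop
  ADD #13: R0 = 12 + 1 = 13  → 13 < 49, loop
  ADD #14: R0 = 13 + 1 = 14  → 14 < 49, loop
  ADD #15: R0 = 14 + 1 = 15  → 15 < 49, loop
  ADD #16: R0 = 15 + 1 = 16  → 16 < 49, loop
  ADD #17: R0 = 16 + 1 = 17  → 17 < 49, loop
  ADD #18: R0 = 17 + 1 = 18  → 18 < 49, loop
  ADD #19: R0 = 18 + 1 = 19  → 19 < 49, loop
  ADD #20: R0 = 19 + 1 = 20  → 20 < 49, loop
  ADD #21: R0 = 20 + 1 = 21  → 21 < 49, loop
  ADD #22: R0 = 21 + 1 = 22  → 22 < 49, loop
  ADD #23: R0 = 22 + 1 = 23  → 23 < 49, loop
  ADD #24: R0 = 23 + 1 = 24  → 24 < 49, loop
  ADD #25: R0 = 24 + 1 = 25  → 25 < 49, loop
  ADD #26: R0 = 25 + 1 = 26  → 26 < 49, loop
  ADD #27: R0 = 26 + 1 = 27  → 27 < 49, loop
  ADD #28: R0 = 27 + 1 = 28  → 28 < 49, loop
  ADD #29: R0 = 28 + 1 = 29  → 29 < 49, loop
  ADD #30: R0 = 29 + 1 = 30  → 30 < 49, loop
  ADD #31: R0 = 30 + 1 = 31  → 31 < 49, loop
  ADD #32: R0 = 31 + 1 = 32  → 32 < 49, loop
  ADD #33: R0 = 32 + 1 = 33  → 33 < 49, loop
  ADD #34: R0 = 33 + 1 = 34  → 34 < 49, loop
  ADD #35: R0 = 34 + 1 = 35  → 35 < 49, loop
  ADD #36: R0 = 35 + 1 = 36  → 36 < 49, loop
  ADD #37: R0 = 36 + 1 = 37  → 37 < 49, loop
  ADD #38: R0 = 37 + 1 = 38  → 38 < 49, loop
  ADD #39: R0 = 38 + 1 = 39  → 39 < 49, loop
  ADD #40: R0 = 39 + 1 = 40  → 40 < 49, loop
  ADD #41: R0 = 40 + 1 = 41  → 41 < 49, loop
  ADD #42: R0 = 41 + 1 = 42  → 42 < 49, loop
  ADD #43: R0 = 42 + 1 = 43  → 43 < 49, loop
  ADD #44: R0 = 43 + 1 = 44  → 44 < 49, loop
  ADD #45: R0 = 44 + 1 = 45  → 45 < 49, loop
  ADD #46: R0 = 45 + 1 = 46  → 46 < 49, loop
  ADD #47: R0 = 46 + 1 = 47  → 47 < 49, loop
  ADD #48: R0 = 47 + 1 = 48  → 48 < 49, loop
  ADD #49: R0 = 48 + 1 = 49  → 49 >= 49, exit
Total ADD instructions: 49

49


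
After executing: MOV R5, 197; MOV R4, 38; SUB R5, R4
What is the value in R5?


Register state trace:
  MOV R5, 197  → R5 = 197
  MOV R4, 38  → R4 = 38
  SUB R5, R4  → R5 = 197 - 38 = 159
Final: R5 = 159

159


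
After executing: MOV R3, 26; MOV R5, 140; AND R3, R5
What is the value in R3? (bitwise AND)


Register state trace:
  MOV R3, 26  → R3 = 26 (0b00011010)
  MOV R5, 140  → R5 = 140 (0b10001100)
  AND R3, R5  → R3 = 26 AND 140 = 8 (0b00001000)
Final: R3 = 8

8


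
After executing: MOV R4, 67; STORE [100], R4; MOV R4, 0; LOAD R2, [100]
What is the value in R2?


Register and memory trace:
  MOV R4, 67  → R4 = 67
  STORE [100], R4  → mem[100] = 67
  MOV R4, 0  → R4 = 0
  LOAD R2, [100]  → R2 = mem[100] = 67
Final: R2 = 67

67


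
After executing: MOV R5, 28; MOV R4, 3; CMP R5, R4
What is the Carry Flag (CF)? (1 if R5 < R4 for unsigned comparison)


Register state trace:
  MOV R5, 28  → R5 = 28
  MOV R4, 3  → R4 = 3
  CMP R5, R4  → unsigned 28 - 3: no borrow
  28 >= 3, so CF = 0
CF = 0

0


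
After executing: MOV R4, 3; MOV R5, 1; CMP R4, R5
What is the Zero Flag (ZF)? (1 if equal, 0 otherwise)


Register state trace:
  MOV R4, 3  → R4 = 3
  MOV R5, 1  → R5 = 1
  CMP R4, R5  → computes 3 - 1 = 2
  Result is nonzero, so values are not equal
ZF = 0

0


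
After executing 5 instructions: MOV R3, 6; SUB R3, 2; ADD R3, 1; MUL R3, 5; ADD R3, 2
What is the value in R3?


Register state trace:
  MOV R3, 6  → R3 = 6
  SUB R3, 2  → R3 = 6 - 2 = 4
  ADD R3, 1  → R3 = 4 + 1 = 5
  MUL R3, 5  → R3 = 5 * 5 = 25
  ADD R3, 2  → R3 = 25 + 2 = 27
Final: R3 = 27

27


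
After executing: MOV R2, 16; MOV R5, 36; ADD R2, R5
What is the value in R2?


Register state trace:
  MOV R2, 16  → R2 = 16
  MOV R5, 36  → R5 = 36
  ADD R2, R5  → R2 = 16 + 36 = 52
Final: R2 = 52

52


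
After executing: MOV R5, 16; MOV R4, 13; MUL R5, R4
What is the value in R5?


Register state trace:
  MOV R5, 16  → R5 = 16
  MOV R4, 13  → R4 = 13
  MUL R5, R4  → R5 = 16 * 13 = 208
Final: R5 = 208

208


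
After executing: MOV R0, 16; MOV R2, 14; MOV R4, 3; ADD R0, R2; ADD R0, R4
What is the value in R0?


Register state trace:
  MOV R0, 16  → R0 = 16
  MOV R2, 14  → R2 = 14
  MOV R4, 3  → R4 = 3
  ADD R0, R2  → R0 = 16 + 14 = 30
  ADD R0, R4  → R0 = 30 + 3 = 33
Final: R0 = 33

33


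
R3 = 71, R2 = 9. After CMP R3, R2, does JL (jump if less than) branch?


Trace:
  R3 = 71, R2 = 9
  CMP R3, R2  → compares 71 vs 9
  JL checks: is 71 less than 9?
  71 > 9, so condition is false
Branch taken: No

No


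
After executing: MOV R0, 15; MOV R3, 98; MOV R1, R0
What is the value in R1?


Register state trace:
  MOV R0, 15  → R0 = 15
  MOV R3, 98  → R3 = 98
  MOV R1, R0  → R1 = 15
Final: R1 = 15

15


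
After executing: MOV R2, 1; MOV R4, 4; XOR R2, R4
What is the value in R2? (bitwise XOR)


Register state trace:
  MOV R2, 1  → R2 = 1 (0b00000001)
  MOV R4, 4  → R4 = 4 (0b00000100)
  XOR R2, R4  → R2 = 1 XOR 4 = 5 (0b00000101)
Final: R2 = 5

5


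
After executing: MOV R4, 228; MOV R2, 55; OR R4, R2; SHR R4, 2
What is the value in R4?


Register state trace:
  MOV R4, 228  → R4 = 228 (0b11100100)
  MOV R2, 55  → R2 = 55 (0b00110111)
  OR R4, R2  → R4 = 228 OR 55 = 247 (0b11110111)
  SHR R4, 2  → R4 = 247 >> 2 = 61
Final: R4 = 61

61


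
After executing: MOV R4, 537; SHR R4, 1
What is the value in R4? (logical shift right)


Register state trace:
  MOV R4, 537  → R4 = 537
  SHR R4, 1  → R4 = 537 >> 1 = 537 // 2^1 = 268
Final: R4 = 268

268


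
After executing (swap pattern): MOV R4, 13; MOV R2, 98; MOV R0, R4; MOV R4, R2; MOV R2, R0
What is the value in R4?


Register state trace (swap pattern):
  MOV R4, 13  → R4 = 13
  MOV R2, 98  → R2 = 98
  MOV R0, R4  → R0 = 13  (save R4)
  MOV R4, R2  → R4 = 98  (R4 gets R2's value)
  MOV R2, R0  → R2 = 13  (R2 gets saved value)
Final: R4 = 98

98


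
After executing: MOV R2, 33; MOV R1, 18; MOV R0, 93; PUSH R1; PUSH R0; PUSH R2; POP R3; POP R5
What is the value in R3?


Stack trace (top is rightmost):
  MOV R2, 33  → R2 = 33
  MOV R1, 18  → R1 = 18
  MOV R0, 93  → R0 = 93
  PUSH R1  → stack: [18]
  PUSH R0  → stack: [18, 93]
  PUSH R2  → stack: [18, 93, 33]
  POP R3  → R3 = 33, stack: [18, 93]
  POP R5  → R5 = 93, stack: [18]
Final: R3 = 33

33


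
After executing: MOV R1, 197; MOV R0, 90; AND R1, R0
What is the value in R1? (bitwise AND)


Register state trace:
  MOV R1, 197  → R1 = 197 (0b11000101)
  MOV R0, 90  → R0 = 90 (0b01011010)
  AND R1, R0  → R1 = 197 AND 90 = 64 (0b01000000)
Final: R1 = 64

64


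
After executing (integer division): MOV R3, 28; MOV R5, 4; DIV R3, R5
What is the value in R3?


Register state trace:
  MOV R3, 28  → R3 = 28
  MOV R5, 4  → R5 = 4
  DIV R3, R5  → R3 = 28 // 4 = 7
Final: R3 = 7

7


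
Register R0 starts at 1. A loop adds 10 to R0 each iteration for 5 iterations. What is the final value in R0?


Starting value: R0 = 1
  Iter 1: R0 = 1 + 10 = 11
  Iter 2: R0 = 11 + 10 = 21
  Iter 3: R0 = 21 + 10 = 31
  Iter 4: R0 = 31 + 10 = 41
  Iter 5: R0 = 41 + 10 = 51
Final: R0 = 51

51


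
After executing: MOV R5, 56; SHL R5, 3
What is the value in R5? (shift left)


Register state trace:
  MOV R5, 56  → R5 = 56
  SHL R5, 3  → R5 = 56 << 3 = 56 * 2^3 = 448
Final: R5 = 448

448


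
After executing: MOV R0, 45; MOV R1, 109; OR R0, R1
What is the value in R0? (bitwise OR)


Register state trace:
  MOV R0, 45  → R0 = 45 (0b00101101)
  MOV R1, 109  → R1 = 109 (0b01101101)
  OR R0, R1   → R0 = 45 OR 109 = 109 (0b01101101)
Final: R0 = 109

109


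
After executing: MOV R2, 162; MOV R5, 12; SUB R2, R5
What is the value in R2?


Register state trace:
  MOV R2, 162  → R2 = 162
  MOV R5, 12  → R5 = 12
  SUB R2, R5  → R2 = 162 - 12 = 150
Final: R2 = 150

150


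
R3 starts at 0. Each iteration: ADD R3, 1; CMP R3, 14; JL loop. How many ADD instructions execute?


Loop trace (R3 starts at 0, target 14, step 1):
  ADD #1: R3 = 0 + 1 = 1  → 1 < 14, loop
  ADD #2: R3 = 1 + 1 = 2  → 2 < 14, loop
  ADD #3: R3 = 2 + 1 = 3  → 3 < 14, loop
  ADD #4: R3 = 3 + 1 = 4  → 4 < 14, loop
  ADD #5: R3 = 4 + 1 = 5  → 5 < 14, loop
  ADD #6: R3 = 5 + 1 = 6  → 6 < 14, loop
  ADD #7: R3 = 6 + 1 = 7  → 7 < 14, loop
  ADD #8: R3 = 7 + 1 = 8  → 8 < 14, loop
  ADD #9: R3 = 8 + 1 = 9  → 9 < 14, loop
  ADD #10: R3 = 9 + 1 = 10  → 10 < 14, loop
  ADD #11: R3 = 10 + 1 = 11  → 11 < 14, loop
  ADD #12: R3 = 11 + 1 = 12  → 12 < 14, loop
  ADD #13: R3 = 12 + 1 = 13  → 13 < 14, loop
  ADD #14: R3 = 13 + 1 = 14  → 14 >= 14, exit
Total ADD instructions: 14

14


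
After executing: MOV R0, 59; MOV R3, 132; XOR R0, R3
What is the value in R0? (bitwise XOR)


Register state trace:
  MOV R0, 59  → R0 = 59 (0b00111011)
  MOV R3, 132  → R3 = 132 (0b10000100)
  XOR R0, R3  → R0 = 59 XOR 132 = 191 (0b10111111)
Final: R0 = 191

191


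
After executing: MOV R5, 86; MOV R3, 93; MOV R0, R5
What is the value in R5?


Register state trace:
  MOV R5, 86  → R5 = 86
  MOV R3, 93  → R3 = 93
  MOV R0, R5  → R0 = 86
Final: R5 = 86

86


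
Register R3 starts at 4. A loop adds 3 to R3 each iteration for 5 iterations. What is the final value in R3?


Starting value: R3 = 4
  Iter 1: R3 = 4 + 3 = 7
  Iter 2: R3 = 7 + 3 = 10
  Iter 3: R3 = 10 + 3 = 13
  Iter 4: R3 = 13 + 3 = 16
  Iter 5: R3 = 16 + 3 = 19
Final: R3 = 19

19


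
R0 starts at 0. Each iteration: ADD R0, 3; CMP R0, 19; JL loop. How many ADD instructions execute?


Loop trace (R0 starts at 0, target 19, step 3):
  ADD #1: R0 = 0 + 3 = 3  → 3 < 19, loop
  ADD #2: R0 = 3 + 3 = 6  → 6 < 19, loop
  ADD #3: R0 = 6 + 3 = 9  → 9 < 19, loop
  ADD #4: R0 = 9 + 3 = 12  → 12 < 19, loop
  ADD #5: R0 = 12 + 3 = 15  → 15 < 19, loop
  ADD #6: R0 = 15 + 3 = 18  → 18 < 19, loop
  ADD #7: R0 = 18 + 3 = 21  → 21 >= 19, exit
Total ADD instructions: 7

7


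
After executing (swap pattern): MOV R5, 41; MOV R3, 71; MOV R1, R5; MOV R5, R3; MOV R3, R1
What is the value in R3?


Register state trace (swap pattern):
  MOV R5, 41  → R5 = 41
  MOV R3, 71  → R3 = 71
  MOV R1, R5  → R1 = 41  (save R5)
  MOV R5, R3  → R5 = 71  (R5 gets R3's value)
  MOV R3, R1  → R3 = 41  (R3 gets saved value)
Final: R3 = 41

41


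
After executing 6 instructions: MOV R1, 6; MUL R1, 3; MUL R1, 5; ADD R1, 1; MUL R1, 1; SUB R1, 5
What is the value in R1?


Register state trace:
  MOV R1, 6  → R1 = 6
  MUL R1, 3  → R1 = 6 * 3 = 18
  MUL R1, 5  → R1 = 18 * 5 = 90
  ADD R1, 1  → R1 = 90 + 1 = 91
  MUL R1, 1  → R1 = 91 * 1 = 91
  SUB R1, 5  → R1 = 91 - 5 = 86
Final: R1 = 86

86


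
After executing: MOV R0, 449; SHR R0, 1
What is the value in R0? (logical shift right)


Register state trace:
  MOV R0, 449  → R0 = 449
  SHR R0, 1  → R0 = 449 >> 1 = 449 // 2^1 = 224
Final: R0 = 224

224


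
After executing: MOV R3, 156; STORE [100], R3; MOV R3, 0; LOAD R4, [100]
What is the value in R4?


Register and memory trace:
  MOV R3, 156  → R3 = 156
  STORE [100], R3  → mem[100] = 156
  MOV R3, 0  → R3 = 0
  LOAD R4, [100]  → R4 = mem[100] = 156
Final: R4 = 156

156


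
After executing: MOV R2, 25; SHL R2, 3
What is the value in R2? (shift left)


Register state trace:
  MOV R2, 25  → R2 = 25
  SHL R2, 3  → R2 = 25 << 3 = 25 * 2^3 = 200
Final: R2 = 200

200


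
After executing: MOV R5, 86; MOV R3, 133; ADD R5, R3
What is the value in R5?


Register state trace:
  MOV R5, 86  → R5 = 86
  MOV R3, 133  → R3 = 133
  ADD R5, R3  → R5 = 86 + 133 = 219
Final: R5 = 219

219


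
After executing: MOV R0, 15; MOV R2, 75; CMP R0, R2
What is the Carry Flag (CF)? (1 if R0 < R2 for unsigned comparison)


Register state trace:
  MOV R0, 15  → R0 = 15
  MOV R2, 75  → R2 = 75
  CMP R0, R2  → unsigned 15 - 75: borrow occurs
  15 < 75, so CF = 1
CF = 1

1


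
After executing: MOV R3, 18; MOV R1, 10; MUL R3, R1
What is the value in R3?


Register state trace:
  MOV R3, 18  → R3 = 18
  MOV R1, 10  → R1 = 10
  MUL R3, R1  → R3 = 18 * 10 = 180
Final: R3 = 180

180


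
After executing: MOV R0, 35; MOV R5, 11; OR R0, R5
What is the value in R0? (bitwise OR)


Register state trace:
  MOV R0, 35  → R0 = 35 (0b00100011)
  MOV R5, 11  → R5 = 11 (0b00001011)
  OR R0, R5   → R0 = 35 OR 11 = 43 (0b00101011)
Final: R0 = 43

43


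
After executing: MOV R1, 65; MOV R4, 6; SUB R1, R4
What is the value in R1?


Register state trace:
  MOV R1, 65  → R1 = 65
  MOV R4, 6  → R4 = 6
  SUB R1, R4  → R1 = 65 - 6 = 59
Final: R1 = 59

59


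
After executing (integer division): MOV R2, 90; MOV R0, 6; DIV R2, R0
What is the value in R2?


Register state trace:
  MOV R2, 90  → R2 = 90
  MOV R0, 6  → R0 = 6
  DIV R2, R0  → R2 = 90 // 6 = 15
Final: R2 = 15

15


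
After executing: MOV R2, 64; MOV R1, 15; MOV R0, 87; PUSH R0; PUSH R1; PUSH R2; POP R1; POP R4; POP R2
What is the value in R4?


Stack trace (top is rightmost):
  MOV R2, 64  → R2 = 64
  MOV R1, 15  → R1 = 15
  MOV R0, 87  → R0 = 87
  PUSH R0  → stack: [87]
  PUSH R1  → stack: [87, 15]
  PUSH R2  → stack: [87, 15, 64]
  POP R1  → R1 = 64, stack: [87, 15]
  POP R4  → R4 = 15, stack: [87]
  POP R2  → R2 = 87, stack: []
Final: R4 = 15

15
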